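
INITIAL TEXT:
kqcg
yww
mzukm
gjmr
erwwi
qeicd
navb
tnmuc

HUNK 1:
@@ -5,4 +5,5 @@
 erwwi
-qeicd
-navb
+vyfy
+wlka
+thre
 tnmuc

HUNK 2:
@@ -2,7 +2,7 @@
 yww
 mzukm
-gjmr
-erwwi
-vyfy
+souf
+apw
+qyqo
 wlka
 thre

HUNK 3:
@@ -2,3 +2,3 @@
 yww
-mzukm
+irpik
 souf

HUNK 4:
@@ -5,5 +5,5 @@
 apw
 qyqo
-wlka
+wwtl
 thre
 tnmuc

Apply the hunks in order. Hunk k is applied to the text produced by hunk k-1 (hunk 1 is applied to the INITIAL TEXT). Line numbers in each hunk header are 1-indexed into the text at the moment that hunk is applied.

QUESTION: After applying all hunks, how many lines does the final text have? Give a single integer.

Hunk 1: at line 5 remove [qeicd,navb] add [vyfy,wlka,thre] -> 9 lines: kqcg yww mzukm gjmr erwwi vyfy wlka thre tnmuc
Hunk 2: at line 2 remove [gjmr,erwwi,vyfy] add [souf,apw,qyqo] -> 9 lines: kqcg yww mzukm souf apw qyqo wlka thre tnmuc
Hunk 3: at line 2 remove [mzukm] add [irpik] -> 9 lines: kqcg yww irpik souf apw qyqo wlka thre tnmuc
Hunk 4: at line 5 remove [wlka] add [wwtl] -> 9 lines: kqcg yww irpik souf apw qyqo wwtl thre tnmuc
Final line count: 9

Answer: 9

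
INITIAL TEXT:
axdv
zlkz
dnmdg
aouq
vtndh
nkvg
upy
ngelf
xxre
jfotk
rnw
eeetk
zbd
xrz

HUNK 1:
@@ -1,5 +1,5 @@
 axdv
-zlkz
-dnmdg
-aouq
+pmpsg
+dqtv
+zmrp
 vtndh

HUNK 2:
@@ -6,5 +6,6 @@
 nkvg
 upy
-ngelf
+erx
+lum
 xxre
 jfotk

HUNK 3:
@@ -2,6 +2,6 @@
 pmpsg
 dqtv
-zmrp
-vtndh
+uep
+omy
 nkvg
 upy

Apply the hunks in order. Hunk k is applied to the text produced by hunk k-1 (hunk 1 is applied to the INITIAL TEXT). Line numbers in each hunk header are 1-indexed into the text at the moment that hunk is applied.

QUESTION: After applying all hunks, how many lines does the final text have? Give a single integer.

Answer: 15

Derivation:
Hunk 1: at line 1 remove [zlkz,dnmdg,aouq] add [pmpsg,dqtv,zmrp] -> 14 lines: axdv pmpsg dqtv zmrp vtndh nkvg upy ngelf xxre jfotk rnw eeetk zbd xrz
Hunk 2: at line 6 remove [ngelf] add [erx,lum] -> 15 lines: axdv pmpsg dqtv zmrp vtndh nkvg upy erx lum xxre jfotk rnw eeetk zbd xrz
Hunk 3: at line 2 remove [zmrp,vtndh] add [uep,omy] -> 15 lines: axdv pmpsg dqtv uep omy nkvg upy erx lum xxre jfotk rnw eeetk zbd xrz
Final line count: 15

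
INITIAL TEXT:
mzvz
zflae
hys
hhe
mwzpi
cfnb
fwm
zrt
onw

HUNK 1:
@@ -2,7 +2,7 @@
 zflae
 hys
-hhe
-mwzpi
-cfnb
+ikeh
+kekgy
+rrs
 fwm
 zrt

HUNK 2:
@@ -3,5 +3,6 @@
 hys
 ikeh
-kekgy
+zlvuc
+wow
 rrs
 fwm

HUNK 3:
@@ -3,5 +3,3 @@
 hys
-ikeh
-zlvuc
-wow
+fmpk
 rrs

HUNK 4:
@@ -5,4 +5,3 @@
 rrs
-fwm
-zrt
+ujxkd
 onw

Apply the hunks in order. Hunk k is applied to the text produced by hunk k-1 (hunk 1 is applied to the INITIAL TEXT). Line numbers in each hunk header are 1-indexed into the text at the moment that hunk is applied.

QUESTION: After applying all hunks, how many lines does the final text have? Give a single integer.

Answer: 7

Derivation:
Hunk 1: at line 2 remove [hhe,mwzpi,cfnb] add [ikeh,kekgy,rrs] -> 9 lines: mzvz zflae hys ikeh kekgy rrs fwm zrt onw
Hunk 2: at line 3 remove [kekgy] add [zlvuc,wow] -> 10 lines: mzvz zflae hys ikeh zlvuc wow rrs fwm zrt onw
Hunk 3: at line 3 remove [ikeh,zlvuc,wow] add [fmpk] -> 8 lines: mzvz zflae hys fmpk rrs fwm zrt onw
Hunk 4: at line 5 remove [fwm,zrt] add [ujxkd] -> 7 lines: mzvz zflae hys fmpk rrs ujxkd onw
Final line count: 7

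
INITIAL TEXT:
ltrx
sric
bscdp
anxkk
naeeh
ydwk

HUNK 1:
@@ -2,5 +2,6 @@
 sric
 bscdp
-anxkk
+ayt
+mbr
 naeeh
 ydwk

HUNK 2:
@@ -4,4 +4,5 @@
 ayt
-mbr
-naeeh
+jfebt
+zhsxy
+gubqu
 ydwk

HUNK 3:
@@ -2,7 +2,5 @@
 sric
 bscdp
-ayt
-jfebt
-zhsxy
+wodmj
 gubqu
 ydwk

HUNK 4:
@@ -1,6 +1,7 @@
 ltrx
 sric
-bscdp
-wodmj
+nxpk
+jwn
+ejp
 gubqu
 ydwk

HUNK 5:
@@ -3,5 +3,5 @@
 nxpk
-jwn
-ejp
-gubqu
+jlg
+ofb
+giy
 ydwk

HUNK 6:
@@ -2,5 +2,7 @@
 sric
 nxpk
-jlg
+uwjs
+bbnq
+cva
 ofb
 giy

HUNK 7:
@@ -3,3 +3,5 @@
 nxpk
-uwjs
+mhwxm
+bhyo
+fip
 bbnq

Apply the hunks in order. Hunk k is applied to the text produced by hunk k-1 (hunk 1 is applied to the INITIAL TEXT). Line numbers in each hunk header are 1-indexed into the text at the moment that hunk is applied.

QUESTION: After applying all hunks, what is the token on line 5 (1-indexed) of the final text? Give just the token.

Hunk 1: at line 2 remove [anxkk] add [ayt,mbr] -> 7 lines: ltrx sric bscdp ayt mbr naeeh ydwk
Hunk 2: at line 4 remove [mbr,naeeh] add [jfebt,zhsxy,gubqu] -> 8 lines: ltrx sric bscdp ayt jfebt zhsxy gubqu ydwk
Hunk 3: at line 2 remove [ayt,jfebt,zhsxy] add [wodmj] -> 6 lines: ltrx sric bscdp wodmj gubqu ydwk
Hunk 4: at line 1 remove [bscdp,wodmj] add [nxpk,jwn,ejp] -> 7 lines: ltrx sric nxpk jwn ejp gubqu ydwk
Hunk 5: at line 3 remove [jwn,ejp,gubqu] add [jlg,ofb,giy] -> 7 lines: ltrx sric nxpk jlg ofb giy ydwk
Hunk 6: at line 2 remove [jlg] add [uwjs,bbnq,cva] -> 9 lines: ltrx sric nxpk uwjs bbnq cva ofb giy ydwk
Hunk 7: at line 3 remove [uwjs] add [mhwxm,bhyo,fip] -> 11 lines: ltrx sric nxpk mhwxm bhyo fip bbnq cva ofb giy ydwk
Final line 5: bhyo

Answer: bhyo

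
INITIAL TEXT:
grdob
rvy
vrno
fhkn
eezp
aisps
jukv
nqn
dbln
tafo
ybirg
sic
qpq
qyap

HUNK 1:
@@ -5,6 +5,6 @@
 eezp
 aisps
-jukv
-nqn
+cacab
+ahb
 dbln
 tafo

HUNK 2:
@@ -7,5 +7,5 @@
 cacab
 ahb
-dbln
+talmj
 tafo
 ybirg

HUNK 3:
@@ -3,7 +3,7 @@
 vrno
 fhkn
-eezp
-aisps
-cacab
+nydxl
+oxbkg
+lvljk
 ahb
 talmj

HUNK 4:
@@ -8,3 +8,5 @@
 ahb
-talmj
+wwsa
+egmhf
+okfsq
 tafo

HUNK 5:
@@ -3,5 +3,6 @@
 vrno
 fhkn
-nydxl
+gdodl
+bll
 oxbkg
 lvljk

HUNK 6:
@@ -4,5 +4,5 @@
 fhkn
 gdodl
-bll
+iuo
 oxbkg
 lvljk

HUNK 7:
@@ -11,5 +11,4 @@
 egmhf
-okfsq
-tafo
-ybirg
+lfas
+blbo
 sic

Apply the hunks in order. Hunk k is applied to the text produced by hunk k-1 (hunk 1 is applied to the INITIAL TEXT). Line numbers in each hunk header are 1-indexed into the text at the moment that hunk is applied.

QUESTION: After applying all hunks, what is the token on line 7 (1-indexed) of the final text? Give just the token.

Answer: oxbkg

Derivation:
Hunk 1: at line 5 remove [jukv,nqn] add [cacab,ahb] -> 14 lines: grdob rvy vrno fhkn eezp aisps cacab ahb dbln tafo ybirg sic qpq qyap
Hunk 2: at line 7 remove [dbln] add [talmj] -> 14 lines: grdob rvy vrno fhkn eezp aisps cacab ahb talmj tafo ybirg sic qpq qyap
Hunk 3: at line 3 remove [eezp,aisps,cacab] add [nydxl,oxbkg,lvljk] -> 14 lines: grdob rvy vrno fhkn nydxl oxbkg lvljk ahb talmj tafo ybirg sic qpq qyap
Hunk 4: at line 8 remove [talmj] add [wwsa,egmhf,okfsq] -> 16 lines: grdob rvy vrno fhkn nydxl oxbkg lvljk ahb wwsa egmhf okfsq tafo ybirg sic qpq qyap
Hunk 5: at line 3 remove [nydxl] add [gdodl,bll] -> 17 lines: grdob rvy vrno fhkn gdodl bll oxbkg lvljk ahb wwsa egmhf okfsq tafo ybirg sic qpq qyap
Hunk 6: at line 4 remove [bll] add [iuo] -> 17 lines: grdob rvy vrno fhkn gdodl iuo oxbkg lvljk ahb wwsa egmhf okfsq tafo ybirg sic qpq qyap
Hunk 7: at line 11 remove [okfsq,tafo,ybirg] add [lfas,blbo] -> 16 lines: grdob rvy vrno fhkn gdodl iuo oxbkg lvljk ahb wwsa egmhf lfas blbo sic qpq qyap
Final line 7: oxbkg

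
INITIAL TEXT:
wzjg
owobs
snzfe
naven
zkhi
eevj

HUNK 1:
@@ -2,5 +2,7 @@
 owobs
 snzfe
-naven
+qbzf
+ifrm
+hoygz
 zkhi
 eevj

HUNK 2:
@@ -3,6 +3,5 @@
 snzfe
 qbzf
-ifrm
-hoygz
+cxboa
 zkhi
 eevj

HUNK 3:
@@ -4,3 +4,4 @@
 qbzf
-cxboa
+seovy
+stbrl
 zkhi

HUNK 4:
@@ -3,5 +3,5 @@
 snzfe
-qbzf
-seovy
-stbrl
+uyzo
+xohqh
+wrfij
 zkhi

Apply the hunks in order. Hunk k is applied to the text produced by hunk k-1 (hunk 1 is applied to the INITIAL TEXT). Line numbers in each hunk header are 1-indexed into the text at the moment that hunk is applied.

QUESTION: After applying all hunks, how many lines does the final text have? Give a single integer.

Answer: 8

Derivation:
Hunk 1: at line 2 remove [naven] add [qbzf,ifrm,hoygz] -> 8 lines: wzjg owobs snzfe qbzf ifrm hoygz zkhi eevj
Hunk 2: at line 3 remove [ifrm,hoygz] add [cxboa] -> 7 lines: wzjg owobs snzfe qbzf cxboa zkhi eevj
Hunk 3: at line 4 remove [cxboa] add [seovy,stbrl] -> 8 lines: wzjg owobs snzfe qbzf seovy stbrl zkhi eevj
Hunk 4: at line 3 remove [qbzf,seovy,stbrl] add [uyzo,xohqh,wrfij] -> 8 lines: wzjg owobs snzfe uyzo xohqh wrfij zkhi eevj
Final line count: 8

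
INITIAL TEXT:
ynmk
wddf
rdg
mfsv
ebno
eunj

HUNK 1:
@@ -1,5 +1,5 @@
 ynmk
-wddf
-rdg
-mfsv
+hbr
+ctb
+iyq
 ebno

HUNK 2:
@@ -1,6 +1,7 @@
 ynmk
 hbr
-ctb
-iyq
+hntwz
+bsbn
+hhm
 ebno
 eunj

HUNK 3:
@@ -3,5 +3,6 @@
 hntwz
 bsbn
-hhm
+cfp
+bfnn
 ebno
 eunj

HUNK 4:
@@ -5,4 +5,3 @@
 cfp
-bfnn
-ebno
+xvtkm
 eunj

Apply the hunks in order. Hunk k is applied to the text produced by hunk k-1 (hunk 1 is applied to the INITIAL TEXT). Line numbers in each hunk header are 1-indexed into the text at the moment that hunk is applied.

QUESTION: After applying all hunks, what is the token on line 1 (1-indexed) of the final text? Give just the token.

Answer: ynmk

Derivation:
Hunk 1: at line 1 remove [wddf,rdg,mfsv] add [hbr,ctb,iyq] -> 6 lines: ynmk hbr ctb iyq ebno eunj
Hunk 2: at line 1 remove [ctb,iyq] add [hntwz,bsbn,hhm] -> 7 lines: ynmk hbr hntwz bsbn hhm ebno eunj
Hunk 3: at line 3 remove [hhm] add [cfp,bfnn] -> 8 lines: ynmk hbr hntwz bsbn cfp bfnn ebno eunj
Hunk 4: at line 5 remove [bfnn,ebno] add [xvtkm] -> 7 lines: ynmk hbr hntwz bsbn cfp xvtkm eunj
Final line 1: ynmk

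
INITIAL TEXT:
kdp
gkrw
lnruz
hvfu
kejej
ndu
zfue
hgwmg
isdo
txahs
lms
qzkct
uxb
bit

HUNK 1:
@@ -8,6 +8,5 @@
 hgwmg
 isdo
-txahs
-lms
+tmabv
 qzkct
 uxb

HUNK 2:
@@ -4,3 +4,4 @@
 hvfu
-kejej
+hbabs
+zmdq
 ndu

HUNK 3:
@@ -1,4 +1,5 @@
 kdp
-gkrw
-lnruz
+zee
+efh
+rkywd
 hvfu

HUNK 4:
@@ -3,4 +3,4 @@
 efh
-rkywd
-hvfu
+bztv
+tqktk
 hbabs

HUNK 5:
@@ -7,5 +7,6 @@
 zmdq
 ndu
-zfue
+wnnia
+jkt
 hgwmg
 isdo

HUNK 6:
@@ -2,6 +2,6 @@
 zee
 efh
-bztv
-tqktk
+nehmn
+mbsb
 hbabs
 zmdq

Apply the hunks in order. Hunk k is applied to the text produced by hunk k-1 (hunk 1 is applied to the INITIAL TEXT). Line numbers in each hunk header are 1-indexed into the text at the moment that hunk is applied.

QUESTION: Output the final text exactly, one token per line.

Hunk 1: at line 8 remove [txahs,lms] add [tmabv] -> 13 lines: kdp gkrw lnruz hvfu kejej ndu zfue hgwmg isdo tmabv qzkct uxb bit
Hunk 2: at line 4 remove [kejej] add [hbabs,zmdq] -> 14 lines: kdp gkrw lnruz hvfu hbabs zmdq ndu zfue hgwmg isdo tmabv qzkct uxb bit
Hunk 3: at line 1 remove [gkrw,lnruz] add [zee,efh,rkywd] -> 15 lines: kdp zee efh rkywd hvfu hbabs zmdq ndu zfue hgwmg isdo tmabv qzkct uxb bit
Hunk 4: at line 3 remove [rkywd,hvfu] add [bztv,tqktk] -> 15 lines: kdp zee efh bztv tqktk hbabs zmdq ndu zfue hgwmg isdo tmabv qzkct uxb bit
Hunk 5: at line 7 remove [zfue] add [wnnia,jkt] -> 16 lines: kdp zee efh bztv tqktk hbabs zmdq ndu wnnia jkt hgwmg isdo tmabv qzkct uxb bit
Hunk 6: at line 2 remove [bztv,tqktk] add [nehmn,mbsb] -> 16 lines: kdp zee efh nehmn mbsb hbabs zmdq ndu wnnia jkt hgwmg isdo tmabv qzkct uxb bit

Answer: kdp
zee
efh
nehmn
mbsb
hbabs
zmdq
ndu
wnnia
jkt
hgwmg
isdo
tmabv
qzkct
uxb
bit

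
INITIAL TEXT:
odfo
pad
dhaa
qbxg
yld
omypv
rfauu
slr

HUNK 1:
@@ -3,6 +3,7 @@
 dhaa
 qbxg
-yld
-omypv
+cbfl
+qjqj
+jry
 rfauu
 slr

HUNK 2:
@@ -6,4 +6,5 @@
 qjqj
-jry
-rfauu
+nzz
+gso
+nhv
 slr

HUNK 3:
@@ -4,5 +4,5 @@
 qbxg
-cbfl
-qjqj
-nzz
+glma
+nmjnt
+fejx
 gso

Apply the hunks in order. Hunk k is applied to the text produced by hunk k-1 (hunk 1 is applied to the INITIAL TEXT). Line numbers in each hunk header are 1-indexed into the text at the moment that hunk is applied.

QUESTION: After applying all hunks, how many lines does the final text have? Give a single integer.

Hunk 1: at line 3 remove [yld,omypv] add [cbfl,qjqj,jry] -> 9 lines: odfo pad dhaa qbxg cbfl qjqj jry rfauu slr
Hunk 2: at line 6 remove [jry,rfauu] add [nzz,gso,nhv] -> 10 lines: odfo pad dhaa qbxg cbfl qjqj nzz gso nhv slr
Hunk 3: at line 4 remove [cbfl,qjqj,nzz] add [glma,nmjnt,fejx] -> 10 lines: odfo pad dhaa qbxg glma nmjnt fejx gso nhv slr
Final line count: 10

Answer: 10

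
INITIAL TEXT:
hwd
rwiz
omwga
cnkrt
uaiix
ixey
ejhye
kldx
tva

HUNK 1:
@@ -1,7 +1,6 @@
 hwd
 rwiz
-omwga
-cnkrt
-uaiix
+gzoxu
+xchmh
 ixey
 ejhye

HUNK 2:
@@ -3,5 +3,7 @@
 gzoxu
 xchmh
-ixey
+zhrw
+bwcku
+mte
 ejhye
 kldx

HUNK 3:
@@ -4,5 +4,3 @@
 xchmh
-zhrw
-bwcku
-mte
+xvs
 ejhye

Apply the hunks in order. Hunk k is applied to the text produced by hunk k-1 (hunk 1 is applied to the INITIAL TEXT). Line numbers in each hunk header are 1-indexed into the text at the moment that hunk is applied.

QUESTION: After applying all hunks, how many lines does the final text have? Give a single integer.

Hunk 1: at line 1 remove [omwga,cnkrt,uaiix] add [gzoxu,xchmh] -> 8 lines: hwd rwiz gzoxu xchmh ixey ejhye kldx tva
Hunk 2: at line 3 remove [ixey] add [zhrw,bwcku,mte] -> 10 lines: hwd rwiz gzoxu xchmh zhrw bwcku mte ejhye kldx tva
Hunk 3: at line 4 remove [zhrw,bwcku,mte] add [xvs] -> 8 lines: hwd rwiz gzoxu xchmh xvs ejhye kldx tva
Final line count: 8

Answer: 8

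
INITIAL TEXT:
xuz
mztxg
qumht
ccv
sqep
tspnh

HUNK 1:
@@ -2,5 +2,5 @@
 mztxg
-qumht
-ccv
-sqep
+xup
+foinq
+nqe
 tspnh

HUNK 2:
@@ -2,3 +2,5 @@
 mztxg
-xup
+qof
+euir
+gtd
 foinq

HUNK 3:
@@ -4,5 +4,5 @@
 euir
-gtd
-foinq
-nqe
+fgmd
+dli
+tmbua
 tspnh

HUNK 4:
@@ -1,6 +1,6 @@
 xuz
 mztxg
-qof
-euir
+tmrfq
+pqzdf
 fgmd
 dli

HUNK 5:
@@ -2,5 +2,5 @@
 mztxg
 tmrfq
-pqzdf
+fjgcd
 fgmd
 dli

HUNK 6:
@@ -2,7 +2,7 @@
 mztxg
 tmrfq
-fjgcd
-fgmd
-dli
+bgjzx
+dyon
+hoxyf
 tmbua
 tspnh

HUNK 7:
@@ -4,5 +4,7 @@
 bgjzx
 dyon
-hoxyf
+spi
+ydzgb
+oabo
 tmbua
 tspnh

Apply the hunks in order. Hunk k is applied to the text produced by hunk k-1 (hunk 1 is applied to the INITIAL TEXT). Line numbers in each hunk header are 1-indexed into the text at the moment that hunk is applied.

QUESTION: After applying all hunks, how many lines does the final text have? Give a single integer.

Answer: 10

Derivation:
Hunk 1: at line 2 remove [qumht,ccv,sqep] add [xup,foinq,nqe] -> 6 lines: xuz mztxg xup foinq nqe tspnh
Hunk 2: at line 2 remove [xup] add [qof,euir,gtd] -> 8 lines: xuz mztxg qof euir gtd foinq nqe tspnh
Hunk 3: at line 4 remove [gtd,foinq,nqe] add [fgmd,dli,tmbua] -> 8 lines: xuz mztxg qof euir fgmd dli tmbua tspnh
Hunk 4: at line 1 remove [qof,euir] add [tmrfq,pqzdf] -> 8 lines: xuz mztxg tmrfq pqzdf fgmd dli tmbua tspnh
Hunk 5: at line 2 remove [pqzdf] add [fjgcd] -> 8 lines: xuz mztxg tmrfq fjgcd fgmd dli tmbua tspnh
Hunk 6: at line 2 remove [fjgcd,fgmd,dli] add [bgjzx,dyon,hoxyf] -> 8 lines: xuz mztxg tmrfq bgjzx dyon hoxyf tmbua tspnh
Hunk 7: at line 4 remove [hoxyf] add [spi,ydzgb,oabo] -> 10 lines: xuz mztxg tmrfq bgjzx dyon spi ydzgb oabo tmbua tspnh
Final line count: 10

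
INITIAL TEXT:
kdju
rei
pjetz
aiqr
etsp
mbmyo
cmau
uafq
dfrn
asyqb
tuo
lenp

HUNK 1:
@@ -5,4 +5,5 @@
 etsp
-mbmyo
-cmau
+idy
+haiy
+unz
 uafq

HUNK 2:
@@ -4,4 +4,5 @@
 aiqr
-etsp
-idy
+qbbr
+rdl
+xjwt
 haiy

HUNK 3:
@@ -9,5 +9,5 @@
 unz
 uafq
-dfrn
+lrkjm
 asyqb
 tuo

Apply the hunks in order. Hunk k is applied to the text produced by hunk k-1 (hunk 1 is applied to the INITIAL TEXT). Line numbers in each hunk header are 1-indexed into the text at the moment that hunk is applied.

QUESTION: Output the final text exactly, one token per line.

Answer: kdju
rei
pjetz
aiqr
qbbr
rdl
xjwt
haiy
unz
uafq
lrkjm
asyqb
tuo
lenp

Derivation:
Hunk 1: at line 5 remove [mbmyo,cmau] add [idy,haiy,unz] -> 13 lines: kdju rei pjetz aiqr etsp idy haiy unz uafq dfrn asyqb tuo lenp
Hunk 2: at line 4 remove [etsp,idy] add [qbbr,rdl,xjwt] -> 14 lines: kdju rei pjetz aiqr qbbr rdl xjwt haiy unz uafq dfrn asyqb tuo lenp
Hunk 3: at line 9 remove [dfrn] add [lrkjm] -> 14 lines: kdju rei pjetz aiqr qbbr rdl xjwt haiy unz uafq lrkjm asyqb tuo lenp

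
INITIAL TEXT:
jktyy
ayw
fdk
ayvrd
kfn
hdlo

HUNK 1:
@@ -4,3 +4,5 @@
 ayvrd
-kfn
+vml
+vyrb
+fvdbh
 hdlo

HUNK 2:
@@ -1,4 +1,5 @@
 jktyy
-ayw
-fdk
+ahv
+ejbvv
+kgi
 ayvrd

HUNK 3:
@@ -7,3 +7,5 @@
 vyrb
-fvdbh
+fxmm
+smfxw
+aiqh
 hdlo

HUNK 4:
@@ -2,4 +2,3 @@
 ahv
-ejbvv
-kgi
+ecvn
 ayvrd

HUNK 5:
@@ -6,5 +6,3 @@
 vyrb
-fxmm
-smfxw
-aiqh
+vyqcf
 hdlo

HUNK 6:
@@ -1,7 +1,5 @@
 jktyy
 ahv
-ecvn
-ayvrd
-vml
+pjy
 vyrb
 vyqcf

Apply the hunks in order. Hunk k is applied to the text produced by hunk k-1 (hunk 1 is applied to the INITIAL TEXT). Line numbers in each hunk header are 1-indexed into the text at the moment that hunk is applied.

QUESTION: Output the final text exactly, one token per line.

Hunk 1: at line 4 remove [kfn] add [vml,vyrb,fvdbh] -> 8 lines: jktyy ayw fdk ayvrd vml vyrb fvdbh hdlo
Hunk 2: at line 1 remove [ayw,fdk] add [ahv,ejbvv,kgi] -> 9 lines: jktyy ahv ejbvv kgi ayvrd vml vyrb fvdbh hdlo
Hunk 3: at line 7 remove [fvdbh] add [fxmm,smfxw,aiqh] -> 11 lines: jktyy ahv ejbvv kgi ayvrd vml vyrb fxmm smfxw aiqh hdlo
Hunk 4: at line 2 remove [ejbvv,kgi] add [ecvn] -> 10 lines: jktyy ahv ecvn ayvrd vml vyrb fxmm smfxw aiqh hdlo
Hunk 5: at line 6 remove [fxmm,smfxw,aiqh] add [vyqcf] -> 8 lines: jktyy ahv ecvn ayvrd vml vyrb vyqcf hdlo
Hunk 6: at line 1 remove [ecvn,ayvrd,vml] add [pjy] -> 6 lines: jktyy ahv pjy vyrb vyqcf hdlo

Answer: jktyy
ahv
pjy
vyrb
vyqcf
hdlo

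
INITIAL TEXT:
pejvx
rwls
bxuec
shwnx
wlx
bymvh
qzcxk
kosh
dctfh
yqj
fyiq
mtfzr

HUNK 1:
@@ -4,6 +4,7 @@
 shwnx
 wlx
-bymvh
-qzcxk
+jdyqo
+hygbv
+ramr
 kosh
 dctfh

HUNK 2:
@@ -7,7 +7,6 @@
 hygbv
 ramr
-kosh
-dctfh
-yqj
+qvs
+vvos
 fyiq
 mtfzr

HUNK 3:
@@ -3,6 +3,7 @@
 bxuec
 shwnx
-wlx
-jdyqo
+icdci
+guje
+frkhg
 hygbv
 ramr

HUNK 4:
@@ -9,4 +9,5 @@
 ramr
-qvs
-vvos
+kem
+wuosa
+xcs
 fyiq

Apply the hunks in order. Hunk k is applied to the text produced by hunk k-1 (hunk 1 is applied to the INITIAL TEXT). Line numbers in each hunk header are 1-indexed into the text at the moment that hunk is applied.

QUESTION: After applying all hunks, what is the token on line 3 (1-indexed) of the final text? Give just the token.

Hunk 1: at line 4 remove [bymvh,qzcxk] add [jdyqo,hygbv,ramr] -> 13 lines: pejvx rwls bxuec shwnx wlx jdyqo hygbv ramr kosh dctfh yqj fyiq mtfzr
Hunk 2: at line 7 remove [kosh,dctfh,yqj] add [qvs,vvos] -> 12 lines: pejvx rwls bxuec shwnx wlx jdyqo hygbv ramr qvs vvos fyiq mtfzr
Hunk 3: at line 3 remove [wlx,jdyqo] add [icdci,guje,frkhg] -> 13 lines: pejvx rwls bxuec shwnx icdci guje frkhg hygbv ramr qvs vvos fyiq mtfzr
Hunk 4: at line 9 remove [qvs,vvos] add [kem,wuosa,xcs] -> 14 lines: pejvx rwls bxuec shwnx icdci guje frkhg hygbv ramr kem wuosa xcs fyiq mtfzr
Final line 3: bxuec

Answer: bxuec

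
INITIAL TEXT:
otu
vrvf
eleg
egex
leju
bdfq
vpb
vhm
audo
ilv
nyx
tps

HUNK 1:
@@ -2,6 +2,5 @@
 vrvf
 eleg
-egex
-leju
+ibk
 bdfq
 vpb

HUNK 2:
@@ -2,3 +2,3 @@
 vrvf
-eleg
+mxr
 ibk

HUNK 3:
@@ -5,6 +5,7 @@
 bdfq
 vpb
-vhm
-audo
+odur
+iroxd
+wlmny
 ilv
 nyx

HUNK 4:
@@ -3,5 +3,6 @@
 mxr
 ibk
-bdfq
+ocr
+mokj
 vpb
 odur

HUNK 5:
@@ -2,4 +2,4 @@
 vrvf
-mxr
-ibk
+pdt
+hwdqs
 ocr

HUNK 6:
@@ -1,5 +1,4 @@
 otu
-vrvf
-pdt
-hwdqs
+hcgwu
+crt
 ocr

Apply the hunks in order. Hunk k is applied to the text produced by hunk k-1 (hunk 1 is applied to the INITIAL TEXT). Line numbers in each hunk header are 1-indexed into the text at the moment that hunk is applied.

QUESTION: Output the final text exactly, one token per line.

Answer: otu
hcgwu
crt
ocr
mokj
vpb
odur
iroxd
wlmny
ilv
nyx
tps

Derivation:
Hunk 1: at line 2 remove [egex,leju] add [ibk] -> 11 lines: otu vrvf eleg ibk bdfq vpb vhm audo ilv nyx tps
Hunk 2: at line 2 remove [eleg] add [mxr] -> 11 lines: otu vrvf mxr ibk bdfq vpb vhm audo ilv nyx tps
Hunk 3: at line 5 remove [vhm,audo] add [odur,iroxd,wlmny] -> 12 lines: otu vrvf mxr ibk bdfq vpb odur iroxd wlmny ilv nyx tps
Hunk 4: at line 3 remove [bdfq] add [ocr,mokj] -> 13 lines: otu vrvf mxr ibk ocr mokj vpb odur iroxd wlmny ilv nyx tps
Hunk 5: at line 2 remove [mxr,ibk] add [pdt,hwdqs] -> 13 lines: otu vrvf pdt hwdqs ocr mokj vpb odur iroxd wlmny ilv nyx tps
Hunk 6: at line 1 remove [vrvf,pdt,hwdqs] add [hcgwu,crt] -> 12 lines: otu hcgwu crt ocr mokj vpb odur iroxd wlmny ilv nyx tps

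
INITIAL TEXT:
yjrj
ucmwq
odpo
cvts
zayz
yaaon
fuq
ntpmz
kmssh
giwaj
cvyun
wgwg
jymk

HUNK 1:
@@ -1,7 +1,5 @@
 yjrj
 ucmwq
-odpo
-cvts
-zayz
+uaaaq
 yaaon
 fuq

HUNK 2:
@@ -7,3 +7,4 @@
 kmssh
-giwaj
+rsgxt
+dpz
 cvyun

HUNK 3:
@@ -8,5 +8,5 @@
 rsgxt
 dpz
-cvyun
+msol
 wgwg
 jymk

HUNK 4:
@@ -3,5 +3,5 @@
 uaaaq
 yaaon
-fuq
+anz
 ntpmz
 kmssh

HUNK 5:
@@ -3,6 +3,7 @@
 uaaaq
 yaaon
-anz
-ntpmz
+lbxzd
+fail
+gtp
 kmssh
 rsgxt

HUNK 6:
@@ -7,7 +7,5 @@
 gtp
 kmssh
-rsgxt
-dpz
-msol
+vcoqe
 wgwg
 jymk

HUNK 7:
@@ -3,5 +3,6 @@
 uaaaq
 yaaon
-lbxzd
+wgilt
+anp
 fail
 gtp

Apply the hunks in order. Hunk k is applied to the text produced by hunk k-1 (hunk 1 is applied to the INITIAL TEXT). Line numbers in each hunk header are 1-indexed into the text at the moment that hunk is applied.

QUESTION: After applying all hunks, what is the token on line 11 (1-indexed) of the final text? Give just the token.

Hunk 1: at line 1 remove [odpo,cvts,zayz] add [uaaaq] -> 11 lines: yjrj ucmwq uaaaq yaaon fuq ntpmz kmssh giwaj cvyun wgwg jymk
Hunk 2: at line 7 remove [giwaj] add [rsgxt,dpz] -> 12 lines: yjrj ucmwq uaaaq yaaon fuq ntpmz kmssh rsgxt dpz cvyun wgwg jymk
Hunk 3: at line 8 remove [cvyun] add [msol] -> 12 lines: yjrj ucmwq uaaaq yaaon fuq ntpmz kmssh rsgxt dpz msol wgwg jymk
Hunk 4: at line 3 remove [fuq] add [anz] -> 12 lines: yjrj ucmwq uaaaq yaaon anz ntpmz kmssh rsgxt dpz msol wgwg jymk
Hunk 5: at line 3 remove [anz,ntpmz] add [lbxzd,fail,gtp] -> 13 lines: yjrj ucmwq uaaaq yaaon lbxzd fail gtp kmssh rsgxt dpz msol wgwg jymk
Hunk 6: at line 7 remove [rsgxt,dpz,msol] add [vcoqe] -> 11 lines: yjrj ucmwq uaaaq yaaon lbxzd fail gtp kmssh vcoqe wgwg jymk
Hunk 7: at line 3 remove [lbxzd] add [wgilt,anp] -> 12 lines: yjrj ucmwq uaaaq yaaon wgilt anp fail gtp kmssh vcoqe wgwg jymk
Final line 11: wgwg

Answer: wgwg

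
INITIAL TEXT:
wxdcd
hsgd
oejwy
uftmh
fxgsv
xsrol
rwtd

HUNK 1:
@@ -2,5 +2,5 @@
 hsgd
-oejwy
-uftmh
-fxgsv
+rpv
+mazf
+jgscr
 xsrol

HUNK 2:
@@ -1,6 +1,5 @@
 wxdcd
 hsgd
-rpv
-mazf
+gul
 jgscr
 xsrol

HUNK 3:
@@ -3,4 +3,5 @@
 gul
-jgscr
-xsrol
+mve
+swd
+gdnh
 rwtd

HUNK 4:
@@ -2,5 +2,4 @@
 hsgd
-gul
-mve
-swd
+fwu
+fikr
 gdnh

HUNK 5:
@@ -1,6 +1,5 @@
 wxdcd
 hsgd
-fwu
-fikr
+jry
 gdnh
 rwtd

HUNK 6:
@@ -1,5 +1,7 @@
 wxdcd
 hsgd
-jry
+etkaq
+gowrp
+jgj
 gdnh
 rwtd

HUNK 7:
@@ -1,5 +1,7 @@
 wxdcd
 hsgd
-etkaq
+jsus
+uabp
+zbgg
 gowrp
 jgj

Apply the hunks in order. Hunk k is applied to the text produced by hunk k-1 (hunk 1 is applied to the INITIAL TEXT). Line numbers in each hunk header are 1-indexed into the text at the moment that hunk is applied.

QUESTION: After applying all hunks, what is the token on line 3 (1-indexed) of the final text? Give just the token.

Hunk 1: at line 2 remove [oejwy,uftmh,fxgsv] add [rpv,mazf,jgscr] -> 7 lines: wxdcd hsgd rpv mazf jgscr xsrol rwtd
Hunk 2: at line 1 remove [rpv,mazf] add [gul] -> 6 lines: wxdcd hsgd gul jgscr xsrol rwtd
Hunk 3: at line 3 remove [jgscr,xsrol] add [mve,swd,gdnh] -> 7 lines: wxdcd hsgd gul mve swd gdnh rwtd
Hunk 4: at line 2 remove [gul,mve,swd] add [fwu,fikr] -> 6 lines: wxdcd hsgd fwu fikr gdnh rwtd
Hunk 5: at line 1 remove [fwu,fikr] add [jry] -> 5 lines: wxdcd hsgd jry gdnh rwtd
Hunk 6: at line 1 remove [jry] add [etkaq,gowrp,jgj] -> 7 lines: wxdcd hsgd etkaq gowrp jgj gdnh rwtd
Hunk 7: at line 1 remove [etkaq] add [jsus,uabp,zbgg] -> 9 lines: wxdcd hsgd jsus uabp zbgg gowrp jgj gdnh rwtd
Final line 3: jsus

Answer: jsus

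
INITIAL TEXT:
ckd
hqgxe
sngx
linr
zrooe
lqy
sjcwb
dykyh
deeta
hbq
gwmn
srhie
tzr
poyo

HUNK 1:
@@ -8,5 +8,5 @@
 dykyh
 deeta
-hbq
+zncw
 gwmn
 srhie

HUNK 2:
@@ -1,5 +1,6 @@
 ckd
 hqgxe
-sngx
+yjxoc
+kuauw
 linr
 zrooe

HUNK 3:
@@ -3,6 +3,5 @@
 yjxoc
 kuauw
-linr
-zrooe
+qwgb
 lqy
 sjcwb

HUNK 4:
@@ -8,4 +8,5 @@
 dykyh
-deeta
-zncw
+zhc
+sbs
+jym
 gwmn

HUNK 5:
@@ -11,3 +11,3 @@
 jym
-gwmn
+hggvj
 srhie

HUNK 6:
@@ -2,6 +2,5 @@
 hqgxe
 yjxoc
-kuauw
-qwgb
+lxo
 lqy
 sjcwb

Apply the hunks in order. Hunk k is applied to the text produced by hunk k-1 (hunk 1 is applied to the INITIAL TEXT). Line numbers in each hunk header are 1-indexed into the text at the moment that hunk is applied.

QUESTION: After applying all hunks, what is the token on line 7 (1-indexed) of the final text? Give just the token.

Answer: dykyh

Derivation:
Hunk 1: at line 8 remove [hbq] add [zncw] -> 14 lines: ckd hqgxe sngx linr zrooe lqy sjcwb dykyh deeta zncw gwmn srhie tzr poyo
Hunk 2: at line 1 remove [sngx] add [yjxoc,kuauw] -> 15 lines: ckd hqgxe yjxoc kuauw linr zrooe lqy sjcwb dykyh deeta zncw gwmn srhie tzr poyo
Hunk 3: at line 3 remove [linr,zrooe] add [qwgb] -> 14 lines: ckd hqgxe yjxoc kuauw qwgb lqy sjcwb dykyh deeta zncw gwmn srhie tzr poyo
Hunk 4: at line 8 remove [deeta,zncw] add [zhc,sbs,jym] -> 15 lines: ckd hqgxe yjxoc kuauw qwgb lqy sjcwb dykyh zhc sbs jym gwmn srhie tzr poyo
Hunk 5: at line 11 remove [gwmn] add [hggvj] -> 15 lines: ckd hqgxe yjxoc kuauw qwgb lqy sjcwb dykyh zhc sbs jym hggvj srhie tzr poyo
Hunk 6: at line 2 remove [kuauw,qwgb] add [lxo] -> 14 lines: ckd hqgxe yjxoc lxo lqy sjcwb dykyh zhc sbs jym hggvj srhie tzr poyo
Final line 7: dykyh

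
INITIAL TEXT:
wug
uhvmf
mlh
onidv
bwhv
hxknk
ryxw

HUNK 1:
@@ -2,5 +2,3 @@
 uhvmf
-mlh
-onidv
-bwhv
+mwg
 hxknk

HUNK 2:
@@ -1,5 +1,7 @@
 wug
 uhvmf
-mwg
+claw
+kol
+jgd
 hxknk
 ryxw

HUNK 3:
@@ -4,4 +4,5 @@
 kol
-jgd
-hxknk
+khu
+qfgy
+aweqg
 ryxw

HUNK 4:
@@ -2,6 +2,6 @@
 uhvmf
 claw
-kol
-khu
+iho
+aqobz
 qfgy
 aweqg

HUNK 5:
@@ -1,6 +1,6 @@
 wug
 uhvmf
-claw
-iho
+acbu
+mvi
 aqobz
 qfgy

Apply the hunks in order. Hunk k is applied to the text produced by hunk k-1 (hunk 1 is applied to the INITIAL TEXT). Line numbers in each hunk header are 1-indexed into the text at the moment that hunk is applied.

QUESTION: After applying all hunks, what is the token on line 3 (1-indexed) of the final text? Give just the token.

Answer: acbu

Derivation:
Hunk 1: at line 2 remove [mlh,onidv,bwhv] add [mwg] -> 5 lines: wug uhvmf mwg hxknk ryxw
Hunk 2: at line 1 remove [mwg] add [claw,kol,jgd] -> 7 lines: wug uhvmf claw kol jgd hxknk ryxw
Hunk 3: at line 4 remove [jgd,hxknk] add [khu,qfgy,aweqg] -> 8 lines: wug uhvmf claw kol khu qfgy aweqg ryxw
Hunk 4: at line 2 remove [kol,khu] add [iho,aqobz] -> 8 lines: wug uhvmf claw iho aqobz qfgy aweqg ryxw
Hunk 5: at line 1 remove [claw,iho] add [acbu,mvi] -> 8 lines: wug uhvmf acbu mvi aqobz qfgy aweqg ryxw
Final line 3: acbu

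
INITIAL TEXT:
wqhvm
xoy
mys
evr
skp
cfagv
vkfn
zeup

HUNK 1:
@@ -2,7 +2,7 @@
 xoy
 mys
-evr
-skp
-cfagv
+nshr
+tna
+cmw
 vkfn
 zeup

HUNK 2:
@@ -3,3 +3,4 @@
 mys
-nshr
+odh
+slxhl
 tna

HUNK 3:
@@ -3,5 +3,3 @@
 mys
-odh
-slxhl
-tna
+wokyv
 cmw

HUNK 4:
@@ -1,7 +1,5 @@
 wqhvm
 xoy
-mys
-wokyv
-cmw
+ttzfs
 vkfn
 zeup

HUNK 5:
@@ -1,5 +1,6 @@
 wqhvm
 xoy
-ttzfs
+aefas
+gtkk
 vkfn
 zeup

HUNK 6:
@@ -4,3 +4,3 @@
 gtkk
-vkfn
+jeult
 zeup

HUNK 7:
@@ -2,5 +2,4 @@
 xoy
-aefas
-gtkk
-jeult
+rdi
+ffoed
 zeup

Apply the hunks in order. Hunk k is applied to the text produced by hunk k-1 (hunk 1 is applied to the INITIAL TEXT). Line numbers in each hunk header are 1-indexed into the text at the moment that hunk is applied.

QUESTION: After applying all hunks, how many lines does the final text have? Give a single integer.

Answer: 5

Derivation:
Hunk 1: at line 2 remove [evr,skp,cfagv] add [nshr,tna,cmw] -> 8 lines: wqhvm xoy mys nshr tna cmw vkfn zeup
Hunk 2: at line 3 remove [nshr] add [odh,slxhl] -> 9 lines: wqhvm xoy mys odh slxhl tna cmw vkfn zeup
Hunk 3: at line 3 remove [odh,slxhl,tna] add [wokyv] -> 7 lines: wqhvm xoy mys wokyv cmw vkfn zeup
Hunk 4: at line 1 remove [mys,wokyv,cmw] add [ttzfs] -> 5 lines: wqhvm xoy ttzfs vkfn zeup
Hunk 5: at line 1 remove [ttzfs] add [aefas,gtkk] -> 6 lines: wqhvm xoy aefas gtkk vkfn zeup
Hunk 6: at line 4 remove [vkfn] add [jeult] -> 6 lines: wqhvm xoy aefas gtkk jeult zeup
Hunk 7: at line 2 remove [aefas,gtkk,jeult] add [rdi,ffoed] -> 5 lines: wqhvm xoy rdi ffoed zeup
Final line count: 5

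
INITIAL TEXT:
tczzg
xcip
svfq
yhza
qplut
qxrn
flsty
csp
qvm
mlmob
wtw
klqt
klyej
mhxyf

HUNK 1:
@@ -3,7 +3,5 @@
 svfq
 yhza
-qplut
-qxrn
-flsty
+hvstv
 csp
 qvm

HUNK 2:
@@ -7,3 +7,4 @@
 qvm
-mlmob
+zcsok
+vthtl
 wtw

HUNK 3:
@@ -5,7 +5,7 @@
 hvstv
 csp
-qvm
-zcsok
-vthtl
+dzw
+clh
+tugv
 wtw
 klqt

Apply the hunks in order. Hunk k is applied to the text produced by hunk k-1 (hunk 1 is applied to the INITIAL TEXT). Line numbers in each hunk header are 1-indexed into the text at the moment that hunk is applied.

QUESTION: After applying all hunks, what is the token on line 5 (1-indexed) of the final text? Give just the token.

Answer: hvstv

Derivation:
Hunk 1: at line 3 remove [qplut,qxrn,flsty] add [hvstv] -> 12 lines: tczzg xcip svfq yhza hvstv csp qvm mlmob wtw klqt klyej mhxyf
Hunk 2: at line 7 remove [mlmob] add [zcsok,vthtl] -> 13 lines: tczzg xcip svfq yhza hvstv csp qvm zcsok vthtl wtw klqt klyej mhxyf
Hunk 3: at line 5 remove [qvm,zcsok,vthtl] add [dzw,clh,tugv] -> 13 lines: tczzg xcip svfq yhza hvstv csp dzw clh tugv wtw klqt klyej mhxyf
Final line 5: hvstv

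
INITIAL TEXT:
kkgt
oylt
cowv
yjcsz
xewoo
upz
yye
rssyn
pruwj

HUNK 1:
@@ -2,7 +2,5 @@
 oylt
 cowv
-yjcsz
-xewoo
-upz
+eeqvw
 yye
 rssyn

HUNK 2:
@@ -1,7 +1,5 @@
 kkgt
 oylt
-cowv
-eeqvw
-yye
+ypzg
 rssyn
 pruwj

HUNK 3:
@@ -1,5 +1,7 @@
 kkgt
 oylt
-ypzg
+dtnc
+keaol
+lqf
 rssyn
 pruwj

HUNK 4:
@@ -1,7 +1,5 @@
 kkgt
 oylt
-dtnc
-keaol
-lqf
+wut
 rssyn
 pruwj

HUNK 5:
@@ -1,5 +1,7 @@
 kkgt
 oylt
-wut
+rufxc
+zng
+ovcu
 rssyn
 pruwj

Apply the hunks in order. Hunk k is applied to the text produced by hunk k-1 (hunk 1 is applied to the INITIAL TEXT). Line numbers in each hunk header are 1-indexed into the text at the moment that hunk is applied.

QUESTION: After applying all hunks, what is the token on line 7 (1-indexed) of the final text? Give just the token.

Answer: pruwj

Derivation:
Hunk 1: at line 2 remove [yjcsz,xewoo,upz] add [eeqvw] -> 7 lines: kkgt oylt cowv eeqvw yye rssyn pruwj
Hunk 2: at line 1 remove [cowv,eeqvw,yye] add [ypzg] -> 5 lines: kkgt oylt ypzg rssyn pruwj
Hunk 3: at line 1 remove [ypzg] add [dtnc,keaol,lqf] -> 7 lines: kkgt oylt dtnc keaol lqf rssyn pruwj
Hunk 4: at line 1 remove [dtnc,keaol,lqf] add [wut] -> 5 lines: kkgt oylt wut rssyn pruwj
Hunk 5: at line 1 remove [wut] add [rufxc,zng,ovcu] -> 7 lines: kkgt oylt rufxc zng ovcu rssyn pruwj
Final line 7: pruwj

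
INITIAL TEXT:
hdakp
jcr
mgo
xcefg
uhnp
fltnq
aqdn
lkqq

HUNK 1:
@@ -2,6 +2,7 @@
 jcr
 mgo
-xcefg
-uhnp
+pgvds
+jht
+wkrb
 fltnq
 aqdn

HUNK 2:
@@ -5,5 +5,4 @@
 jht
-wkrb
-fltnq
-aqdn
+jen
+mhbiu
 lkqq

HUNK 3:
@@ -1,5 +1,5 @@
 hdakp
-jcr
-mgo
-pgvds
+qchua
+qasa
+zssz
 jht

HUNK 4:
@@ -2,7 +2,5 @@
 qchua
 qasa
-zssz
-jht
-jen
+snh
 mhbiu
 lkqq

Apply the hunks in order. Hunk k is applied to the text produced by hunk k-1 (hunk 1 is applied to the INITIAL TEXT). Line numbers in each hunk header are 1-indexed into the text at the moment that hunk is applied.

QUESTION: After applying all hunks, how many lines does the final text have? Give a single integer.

Hunk 1: at line 2 remove [xcefg,uhnp] add [pgvds,jht,wkrb] -> 9 lines: hdakp jcr mgo pgvds jht wkrb fltnq aqdn lkqq
Hunk 2: at line 5 remove [wkrb,fltnq,aqdn] add [jen,mhbiu] -> 8 lines: hdakp jcr mgo pgvds jht jen mhbiu lkqq
Hunk 3: at line 1 remove [jcr,mgo,pgvds] add [qchua,qasa,zssz] -> 8 lines: hdakp qchua qasa zssz jht jen mhbiu lkqq
Hunk 4: at line 2 remove [zssz,jht,jen] add [snh] -> 6 lines: hdakp qchua qasa snh mhbiu lkqq
Final line count: 6

Answer: 6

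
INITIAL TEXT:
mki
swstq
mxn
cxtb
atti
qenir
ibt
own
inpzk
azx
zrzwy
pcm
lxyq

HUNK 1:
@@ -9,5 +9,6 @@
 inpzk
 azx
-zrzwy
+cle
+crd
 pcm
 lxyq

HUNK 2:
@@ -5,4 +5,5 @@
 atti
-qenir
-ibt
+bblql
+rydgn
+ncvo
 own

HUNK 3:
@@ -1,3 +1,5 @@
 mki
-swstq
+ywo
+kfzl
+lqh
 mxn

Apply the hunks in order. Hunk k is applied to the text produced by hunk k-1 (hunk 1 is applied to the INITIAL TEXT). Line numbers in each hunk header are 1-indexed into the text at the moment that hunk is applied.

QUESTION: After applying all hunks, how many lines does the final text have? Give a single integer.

Answer: 17

Derivation:
Hunk 1: at line 9 remove [zrzwy] add [cle,crd] -> 14 lines: mki swstq mxn cxtb atti qenir ibt own inpzk azx cle crd pcm lxyq
Hunk 2: at line 5 remove [qenir,ibt] add [bblql,rydgn,ncvo] -> 15 lines: mki swstq mxn cxtb atti bblql rydgn ncvo own inpzk azx cle crd pcm lxyq
Hunk 3: at line 1 remove [swstq] add [ywo,kfzl,lqh] -> 17 lines: mki ywo kfzl lqh mxn cxtb atti bblql rydgn ncvo own inpzk azx cle crd pcm lxyq
Final line count: 17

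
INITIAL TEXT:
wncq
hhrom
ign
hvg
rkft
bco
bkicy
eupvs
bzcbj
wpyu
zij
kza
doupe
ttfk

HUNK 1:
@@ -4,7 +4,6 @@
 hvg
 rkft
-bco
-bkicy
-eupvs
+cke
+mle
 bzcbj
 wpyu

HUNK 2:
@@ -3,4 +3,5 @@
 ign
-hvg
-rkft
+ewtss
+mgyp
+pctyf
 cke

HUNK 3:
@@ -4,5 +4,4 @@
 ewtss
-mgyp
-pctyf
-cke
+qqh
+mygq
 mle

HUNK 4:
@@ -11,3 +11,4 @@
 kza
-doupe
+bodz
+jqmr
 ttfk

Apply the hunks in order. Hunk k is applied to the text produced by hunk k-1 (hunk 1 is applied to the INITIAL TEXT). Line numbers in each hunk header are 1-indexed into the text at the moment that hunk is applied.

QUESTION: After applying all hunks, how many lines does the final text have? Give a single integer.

Answer: 14

Derivation:
Hunk 1: at line 4 remove [bco,bkicy,eupvs] add [cke,mle] -> 13 lines: wncq hhrom ign hvg rkft cke mle bzcbj wpyu zij kza doupe ttfk
Hunk 2: at line 3 remove [hvg,rkft] add [ewtss,mgyp,pctyf] -> 14 lines: wncq hhrom ign ewtss mgyp pctyf cke mle bzcbj wpyu zij kza doupe ttfk
Hunk 3: at line 4 remove [mgyp,pctyf,cke] add [qqh,mygq] -> 13 lines: wncq hhrom ign ewtss qqh mygq mle bzcbj wpyu zij kza doupe ttfk
Hunk 4: at line 11 remove [doupe] add [bodz,jqmr] -> 14 lines: wncq hhrom ign ewtss qqh mygq mle bzcbj wpyu zij kza bodz jqmr ttfk
Final line count: 14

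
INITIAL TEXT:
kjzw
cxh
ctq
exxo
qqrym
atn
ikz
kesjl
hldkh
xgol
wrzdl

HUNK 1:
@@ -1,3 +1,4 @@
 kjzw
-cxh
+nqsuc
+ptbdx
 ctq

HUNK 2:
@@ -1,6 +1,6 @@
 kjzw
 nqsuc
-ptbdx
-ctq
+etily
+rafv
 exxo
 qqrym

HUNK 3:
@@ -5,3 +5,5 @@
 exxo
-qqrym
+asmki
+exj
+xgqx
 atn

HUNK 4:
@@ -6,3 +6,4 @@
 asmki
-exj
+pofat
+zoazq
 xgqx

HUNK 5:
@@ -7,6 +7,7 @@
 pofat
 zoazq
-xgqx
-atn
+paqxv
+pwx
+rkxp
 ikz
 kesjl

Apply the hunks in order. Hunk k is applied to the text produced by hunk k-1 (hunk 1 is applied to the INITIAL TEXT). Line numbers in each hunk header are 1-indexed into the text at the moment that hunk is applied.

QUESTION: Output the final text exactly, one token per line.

Hunk 1: at line 1 remove [cxh] add [nqsuc,ptbdx] -> 12 lines: kjzw nqsuc ptbdx ctq exxo qqrym atn ikz kesjl hldkh xgol wrzdl
Hunk 2: at line 1 remove [ptbdx,ctq] add [etily,rafv] -> 12 lines: kjzw nqsuc etily rafv exxo qqrym atn ikz kesjl hldkh xgol wrzdl
Hunk 3: at line 5 remove [qqrym] add [asmki,exj,xgqx] -> 14 lines: kjzw nqsuc etily rafv exxo asmki exj xgqx atn ikz kesjl hldkh xgol wrzdl
Hunk 4: at line 6 remove [exj] add [pofat,zoazq] -> 15 lines: kjzw nqsuc etily rafv exxo asmki pofat zoazq xgqx atn ikz kesjl hldkh xgol wrzdl
Hunk 5: at line 7 remove [xgqx,atn] add [paqxv,pwx,rkxp] -> 16 lines: kjzw nqsuc etily rafv exxo asmki pofat zoazq paqxv pwx rkxp ikz kesjl hldkh xgol wrzdl

Answer: kjzw
nqsuc
etily
rafv
exxo
asmki
pofat
zoazq
paqxv
pwx
rkxp
ikz
kesjl
hldkh
xgol
wrzdl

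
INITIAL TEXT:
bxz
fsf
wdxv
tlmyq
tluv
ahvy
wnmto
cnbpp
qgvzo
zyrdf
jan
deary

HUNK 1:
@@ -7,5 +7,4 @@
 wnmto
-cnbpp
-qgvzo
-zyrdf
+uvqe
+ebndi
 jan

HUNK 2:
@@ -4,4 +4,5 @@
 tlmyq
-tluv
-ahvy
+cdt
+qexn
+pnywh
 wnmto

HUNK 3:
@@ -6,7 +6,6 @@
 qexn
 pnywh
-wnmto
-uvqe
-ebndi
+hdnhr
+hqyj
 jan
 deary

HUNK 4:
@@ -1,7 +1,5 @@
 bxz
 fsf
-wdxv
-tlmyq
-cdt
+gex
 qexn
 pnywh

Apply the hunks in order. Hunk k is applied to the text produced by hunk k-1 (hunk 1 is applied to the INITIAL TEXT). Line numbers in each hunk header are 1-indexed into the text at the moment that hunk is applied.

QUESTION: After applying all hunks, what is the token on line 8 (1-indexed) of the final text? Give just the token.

Answer: jan

Derivation:
Hunk 1: at line 7 remove [cnbpp,qgvzo,zyrdf] add [uvqe,ebndi] -> 11 lines: bxz fsf wdxv tlmyq tluv ahvy wnmto uvqe ebndi jan deary
Hunk 2: at line 4 remove [tluv,ahvy] add [cdt,qexn,pnywh] -> 12 lines: bxz fsf wdxv tlmyq cdt qexn pnywh wnmto uvqe ebndi jan deary
Hunk 3: at line 6 remove [wnmto,uvqe,ebndi] add [hdnhr,hqyj] -> 11 lines: bxz fsf wdxv tlmyq cdt qexn pnywh hdnhr hqyj jan deary
Hunk 4: at line 1 remove [wdxv,tlmyq,cdt] add [gex] -> 9 lines: bxz fsf gex qexn pnywh hdnhr hqyj jan deary
Final line 8: jan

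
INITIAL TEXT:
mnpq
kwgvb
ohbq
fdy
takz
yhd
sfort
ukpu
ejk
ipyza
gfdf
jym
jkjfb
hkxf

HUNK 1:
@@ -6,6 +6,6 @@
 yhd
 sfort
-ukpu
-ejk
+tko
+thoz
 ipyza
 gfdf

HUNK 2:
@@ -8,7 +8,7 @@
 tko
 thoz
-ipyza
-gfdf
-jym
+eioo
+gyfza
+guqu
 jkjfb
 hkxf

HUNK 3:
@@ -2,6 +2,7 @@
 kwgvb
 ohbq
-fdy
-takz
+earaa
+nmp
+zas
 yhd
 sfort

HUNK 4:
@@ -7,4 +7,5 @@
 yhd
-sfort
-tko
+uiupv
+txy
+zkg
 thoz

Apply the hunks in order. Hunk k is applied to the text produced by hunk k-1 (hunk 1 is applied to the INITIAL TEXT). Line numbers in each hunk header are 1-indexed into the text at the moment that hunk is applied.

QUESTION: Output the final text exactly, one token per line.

Hunk 1: at line 6 remove [ukpu,ejk] add [tko,thoz] -> 14 lines: mnpq kwgvb ohbq fdy takz yhd sfort tko thoz ipyza gfdf jym jkjfb hkxf
Hunk 2: at line 8 remove [ipyza,gfdf,jym] add [eioo,gyfza,guqu] -> 14 lines: mnpq kwgvb ohbq fdy takz yhd sfort tko thoz eioo gyfza guqu jkjfb hkxf
Hunk 3: at line 2 remove [fdy,takz] add [earaa,nmp,zas] -> 15 lines: mnpq kwgvb ohbq earaa nmp zas yhd sfort tko thoz eioo gyfza guqu jkjfb hkxf
Hunk 4: at line 7 remove [sfort,tko] add [uiupv,txy,zkg] -> 16 lines: mnpq kwgvb ohbq earaa nmp zas yhd uiupv txy zkg thoz eioo gyfza guqu jkjfb hkxf

Answer: mnpq
kwgvb
ohbq
earaa
nmp
zas
yhd
uiupv
txy
zkg
thoz
eioo
gyfza
guqu
jkjfb
hkxf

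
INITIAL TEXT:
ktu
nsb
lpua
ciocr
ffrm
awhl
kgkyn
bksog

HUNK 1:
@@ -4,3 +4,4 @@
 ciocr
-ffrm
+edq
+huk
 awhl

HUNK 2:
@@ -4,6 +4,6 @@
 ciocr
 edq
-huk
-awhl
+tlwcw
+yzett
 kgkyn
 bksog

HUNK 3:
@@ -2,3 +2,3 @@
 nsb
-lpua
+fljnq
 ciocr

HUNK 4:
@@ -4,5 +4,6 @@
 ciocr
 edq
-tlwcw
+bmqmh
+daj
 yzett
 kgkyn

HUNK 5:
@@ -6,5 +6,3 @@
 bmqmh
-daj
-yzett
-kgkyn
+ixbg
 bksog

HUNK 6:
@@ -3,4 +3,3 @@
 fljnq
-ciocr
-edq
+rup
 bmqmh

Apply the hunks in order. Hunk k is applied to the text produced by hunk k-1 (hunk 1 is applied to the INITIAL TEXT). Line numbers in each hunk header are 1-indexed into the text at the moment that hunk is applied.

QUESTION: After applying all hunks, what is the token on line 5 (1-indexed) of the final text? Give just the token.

Hunk 1: at line 4 remove [ffrm] add [edq,huk] -> 9 lines: ktu nsb lpua ciocr edq huk awhl kgkyn bksog
Hunk 2: at line 4 remove [huk,awhl] add [tlwcw,yzett] -> 9 lines: ktu nsb lpua ciocr edq tlwcw yzett kgkyn bksog
Hunk 3: at line 2 remove [lpua] add [fljnq] -> 9 lines: ktu nsb fljnq ciocr edq tlwcw yzett kgkyn bksog
Hunk 4: at line 4 remove [tlwcw] add [bmqmh,daj] -> 10 lines: ktu nsb fljnq ciocr edq bmqmh daj yzett kgkyn bksog
Hunk 5: at line 6 remove [daj,yzett,kgkyn] add [ixbg] -> 8 lines: ktu nsb fljnq ciocr edq bmqmh ixbg bksog
Hunk 6: at line 3 remove [ciocr,edq] add [rup] -> 7 lines: ktu nsb fljnq rup bmqmh ixbg bksog
Final line 5: bmqmh

Answer: bmqmh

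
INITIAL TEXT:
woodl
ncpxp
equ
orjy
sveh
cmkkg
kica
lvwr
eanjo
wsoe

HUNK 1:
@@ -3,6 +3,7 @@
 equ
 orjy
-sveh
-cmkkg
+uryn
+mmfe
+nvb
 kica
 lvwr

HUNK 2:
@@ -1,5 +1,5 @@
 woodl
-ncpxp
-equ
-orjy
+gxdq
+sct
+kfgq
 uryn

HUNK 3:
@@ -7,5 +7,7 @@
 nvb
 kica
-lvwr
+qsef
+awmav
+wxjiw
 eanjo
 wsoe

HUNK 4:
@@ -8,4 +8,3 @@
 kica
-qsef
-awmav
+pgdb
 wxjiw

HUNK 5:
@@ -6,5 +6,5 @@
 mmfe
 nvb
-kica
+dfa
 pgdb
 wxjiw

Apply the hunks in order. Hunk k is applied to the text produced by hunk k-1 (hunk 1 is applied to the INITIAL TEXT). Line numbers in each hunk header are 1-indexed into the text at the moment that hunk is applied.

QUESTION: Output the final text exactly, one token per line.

Answer: woodl
gxdq
sct
kfgq
uryn
mmfe
nvb
dfa
pgdb
wxjiw
eanjo
wsoe

Derivation:
Hunk 1: at line 3 remove [sveh,cmkkg] add [uryn,mmfe,nvb] -> 11 lines: woodl ncpxp equ orjy uryn mmfe nvb kica lvwr eanjo wsoe
Hunk 2: at line 1 remove [ncpxp,equ,orjy] add [gxdq,sct,kfgq] -> 11 lines: woodl gxdq sct kfgq uryn mmfe nvb kica lvwr eanjo wsoe
Hunk 3: at line 7 remove [lvwr] add [qsef,awmav,wxjiw] -> 13 lines: woodl gxdq sct kfgq uryn mmfe nvb kica qsef awmav wxjiw eanjo wsoe
Hunk 4: at line 8 remove [qsef,awmav] add [pgdb] -> 12 lines: woodl gxdq sct kfgq uryn mmfe nvb kica pgdb wxjiw eanjo wsoe
Hunk 5: at line 6 remove [kica] add [dfa] -> 12 lines: woodl gxdq sct kfgq uryn mmfe nvb dfa pgdb wxjiw eanjo wsoe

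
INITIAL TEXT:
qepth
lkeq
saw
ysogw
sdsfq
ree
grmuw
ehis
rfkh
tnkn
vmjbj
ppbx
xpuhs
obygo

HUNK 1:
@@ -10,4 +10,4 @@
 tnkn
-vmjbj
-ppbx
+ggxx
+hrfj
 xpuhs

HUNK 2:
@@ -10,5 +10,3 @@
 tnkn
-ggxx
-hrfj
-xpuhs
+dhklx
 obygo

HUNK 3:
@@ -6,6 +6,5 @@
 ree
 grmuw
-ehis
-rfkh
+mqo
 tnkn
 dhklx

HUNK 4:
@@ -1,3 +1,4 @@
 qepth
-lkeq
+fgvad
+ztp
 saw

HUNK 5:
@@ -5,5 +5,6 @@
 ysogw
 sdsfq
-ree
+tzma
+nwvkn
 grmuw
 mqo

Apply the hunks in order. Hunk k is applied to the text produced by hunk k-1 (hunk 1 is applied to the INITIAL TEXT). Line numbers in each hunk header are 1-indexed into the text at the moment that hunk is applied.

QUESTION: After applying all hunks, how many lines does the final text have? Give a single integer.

Hunk 1: at line 10 remove [vmjbj,ppbx] add [ggxx,hrfj] -> 14 lines: qepth lkeq saw ysogw sdsfq ree grmuw ehis rfkh tnkn ggxx hrfj xpuhs obygo
Hunk 2: at line 10 remove [ggxx,hrfj,xpuhs] add [dhklx] -> 12 lines: qepth lkeq saw ysogw sdsfq ree grmuw ehis rfkh tnkn dhklx obygo
Hunk 3: at line 6 remove [ehis,rfkh] add [mqo] -> 11 lines: qepth lkeq saw ysogw sdsfq ree grmuw mqo tnkn dhklx obygo
Hunk 4: at line 1 remove [lkeq] add [fgvad,ztp] -> 12 lines: qepth fgvad ztp saw ysogw sdsfq ree grmuw mqo tnkn dhklx obygo
Hunk 5: at line 5 remove [ree] add [tzma,nwvkn] -> 13 lines: qepth fgvad ztp saw ysogw sdsfq tzma nwvkn grmuw mqo tnkn dhklx obygo
Final line count: 13

Answer: 13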